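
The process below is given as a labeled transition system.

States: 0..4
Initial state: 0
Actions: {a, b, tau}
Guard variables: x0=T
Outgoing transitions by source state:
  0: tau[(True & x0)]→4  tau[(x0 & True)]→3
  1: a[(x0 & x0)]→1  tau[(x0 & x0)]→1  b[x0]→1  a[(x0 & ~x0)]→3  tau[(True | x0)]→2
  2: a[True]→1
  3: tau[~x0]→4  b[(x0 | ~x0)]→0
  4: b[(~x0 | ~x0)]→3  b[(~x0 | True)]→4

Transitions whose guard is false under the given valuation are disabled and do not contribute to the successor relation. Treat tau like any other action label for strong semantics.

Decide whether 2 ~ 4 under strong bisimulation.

Answer: NOT BISIMILAR

Trace:
Refine partition for ~:
  P[0] = {{0,1,2,3,4}}
  P[1] = {{0},{1},{2},{3,4}}
  P[2] = {{0},{1},{2},{3},{4}}
5 equivalence class(es) (converged in 3)
[2]={2}  [4]={4}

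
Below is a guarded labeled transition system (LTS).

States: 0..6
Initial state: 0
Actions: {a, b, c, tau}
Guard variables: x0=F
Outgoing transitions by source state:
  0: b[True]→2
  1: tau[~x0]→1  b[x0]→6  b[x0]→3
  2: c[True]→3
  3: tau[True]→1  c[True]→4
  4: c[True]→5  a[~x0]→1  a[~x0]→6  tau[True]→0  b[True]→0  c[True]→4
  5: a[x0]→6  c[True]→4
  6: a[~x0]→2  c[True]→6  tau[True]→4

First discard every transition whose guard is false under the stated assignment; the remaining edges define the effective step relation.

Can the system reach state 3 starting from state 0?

Answer: REACHABLE

Working:
After dropping false guards: 15 live edges.
L0 = {0}
L1 = {2}  total {0,2}
L2 = {3}  total {0,2,3}
L3 = {1,4}  total {0,1,2,3,4}
L4 = {5,6}  total {0,1,2,3,4,5,6}
Reach set: {0,1,2,3,4,5,6}
witness 3: b·c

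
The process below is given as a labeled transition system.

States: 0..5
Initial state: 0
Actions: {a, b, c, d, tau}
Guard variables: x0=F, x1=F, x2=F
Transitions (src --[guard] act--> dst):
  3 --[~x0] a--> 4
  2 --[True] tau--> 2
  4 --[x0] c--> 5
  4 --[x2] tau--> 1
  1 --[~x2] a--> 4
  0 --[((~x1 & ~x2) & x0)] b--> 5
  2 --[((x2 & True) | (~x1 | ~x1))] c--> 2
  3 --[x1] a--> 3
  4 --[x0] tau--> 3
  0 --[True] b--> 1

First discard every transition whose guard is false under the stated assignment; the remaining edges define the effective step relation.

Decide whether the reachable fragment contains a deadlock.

Answer: DEADLOCK at state 4

Working:
R = {0,1,4}
  0: b→1  [1 out]
  1: a→4  [1 out]
  4: ∅  [STUCK]
trace reaching 4: b·a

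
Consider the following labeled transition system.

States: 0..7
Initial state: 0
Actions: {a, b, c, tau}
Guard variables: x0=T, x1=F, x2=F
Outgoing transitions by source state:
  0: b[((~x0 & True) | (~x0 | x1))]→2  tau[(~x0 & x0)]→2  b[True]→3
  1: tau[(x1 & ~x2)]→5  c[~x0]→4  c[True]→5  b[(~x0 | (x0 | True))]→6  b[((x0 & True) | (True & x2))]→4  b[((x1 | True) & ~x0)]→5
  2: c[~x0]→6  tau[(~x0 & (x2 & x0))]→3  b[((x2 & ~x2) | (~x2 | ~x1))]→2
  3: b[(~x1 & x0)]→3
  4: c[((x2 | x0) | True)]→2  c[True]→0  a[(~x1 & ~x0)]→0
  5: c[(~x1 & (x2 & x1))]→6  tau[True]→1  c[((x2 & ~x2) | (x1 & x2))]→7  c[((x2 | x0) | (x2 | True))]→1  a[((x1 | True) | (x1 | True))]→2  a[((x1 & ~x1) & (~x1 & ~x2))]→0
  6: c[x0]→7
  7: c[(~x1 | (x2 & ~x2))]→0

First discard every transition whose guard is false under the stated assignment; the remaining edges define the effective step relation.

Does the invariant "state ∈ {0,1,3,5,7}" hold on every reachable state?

Safe = {0,1,3,5,7}
Reach set: {0,3}
  0: ok
  3: ok

Answer: INVARIANT HOLDS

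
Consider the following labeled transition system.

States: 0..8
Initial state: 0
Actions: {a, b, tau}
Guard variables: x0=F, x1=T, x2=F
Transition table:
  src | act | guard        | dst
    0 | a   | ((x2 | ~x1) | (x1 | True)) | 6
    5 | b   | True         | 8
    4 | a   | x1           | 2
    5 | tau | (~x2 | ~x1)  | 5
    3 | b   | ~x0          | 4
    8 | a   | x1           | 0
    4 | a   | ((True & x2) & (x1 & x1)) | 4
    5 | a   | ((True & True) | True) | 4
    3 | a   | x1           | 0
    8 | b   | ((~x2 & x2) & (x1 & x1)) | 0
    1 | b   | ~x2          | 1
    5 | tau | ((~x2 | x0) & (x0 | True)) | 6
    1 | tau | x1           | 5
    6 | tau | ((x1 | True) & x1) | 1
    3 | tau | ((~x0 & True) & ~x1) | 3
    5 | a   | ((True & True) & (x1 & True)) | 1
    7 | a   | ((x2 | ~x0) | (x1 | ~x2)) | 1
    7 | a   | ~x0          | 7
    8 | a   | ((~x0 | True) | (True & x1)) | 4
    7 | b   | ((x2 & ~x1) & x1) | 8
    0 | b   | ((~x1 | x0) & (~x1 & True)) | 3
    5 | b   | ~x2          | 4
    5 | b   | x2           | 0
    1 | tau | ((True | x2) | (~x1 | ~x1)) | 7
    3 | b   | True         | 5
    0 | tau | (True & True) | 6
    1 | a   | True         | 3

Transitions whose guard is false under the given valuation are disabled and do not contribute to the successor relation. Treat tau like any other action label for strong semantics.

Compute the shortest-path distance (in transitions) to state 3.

Answer: 3

Trace:
BFS to 3:
  depth 0: {0}
  depth 1: {6}
  depth 2: {1}
  depth 3: {3,5,7}
3 enters at depth 3; path a·tau·a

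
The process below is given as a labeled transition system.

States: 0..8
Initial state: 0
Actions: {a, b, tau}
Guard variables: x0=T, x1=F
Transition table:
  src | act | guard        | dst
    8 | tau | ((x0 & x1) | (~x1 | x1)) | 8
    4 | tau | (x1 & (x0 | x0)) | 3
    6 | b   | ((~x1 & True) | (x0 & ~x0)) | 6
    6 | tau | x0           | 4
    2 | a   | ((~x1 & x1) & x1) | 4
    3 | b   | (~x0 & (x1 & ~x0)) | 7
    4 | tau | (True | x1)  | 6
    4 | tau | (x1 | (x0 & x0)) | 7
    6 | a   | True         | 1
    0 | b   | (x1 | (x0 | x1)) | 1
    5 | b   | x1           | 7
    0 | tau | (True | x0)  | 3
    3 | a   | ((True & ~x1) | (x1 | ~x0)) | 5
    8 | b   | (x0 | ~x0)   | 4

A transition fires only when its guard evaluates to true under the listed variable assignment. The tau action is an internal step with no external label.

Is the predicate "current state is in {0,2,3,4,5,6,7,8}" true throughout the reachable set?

Answer: INVARIANT VIOLATED at state 1

Trace:
Safe = {0,2,3,4,5,6,7,8}
Reach set: {0,1,3,5}
  0: ok
  1: ✗ unsafe
  3: ok
  5: ok
counterexample path to 1: b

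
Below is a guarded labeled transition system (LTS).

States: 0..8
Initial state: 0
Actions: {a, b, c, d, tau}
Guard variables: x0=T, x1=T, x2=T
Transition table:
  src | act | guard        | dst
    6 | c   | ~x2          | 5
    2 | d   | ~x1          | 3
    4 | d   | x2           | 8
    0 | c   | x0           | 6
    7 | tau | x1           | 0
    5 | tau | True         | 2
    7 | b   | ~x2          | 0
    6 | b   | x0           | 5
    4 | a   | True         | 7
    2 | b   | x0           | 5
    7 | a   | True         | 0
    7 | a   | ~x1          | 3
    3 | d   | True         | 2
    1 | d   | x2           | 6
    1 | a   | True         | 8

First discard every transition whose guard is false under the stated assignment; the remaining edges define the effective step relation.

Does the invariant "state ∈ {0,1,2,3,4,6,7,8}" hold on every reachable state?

Answer: INVARIANT VIOLATED at state 5

Working:
Allowed set {0,1,2,3,4,6,7,8}
Reachable = {0,2,5,6}
  0: ✓
  2: ✓
  5: VIOLATES
  6: ✓
counterexample path to 5: c·b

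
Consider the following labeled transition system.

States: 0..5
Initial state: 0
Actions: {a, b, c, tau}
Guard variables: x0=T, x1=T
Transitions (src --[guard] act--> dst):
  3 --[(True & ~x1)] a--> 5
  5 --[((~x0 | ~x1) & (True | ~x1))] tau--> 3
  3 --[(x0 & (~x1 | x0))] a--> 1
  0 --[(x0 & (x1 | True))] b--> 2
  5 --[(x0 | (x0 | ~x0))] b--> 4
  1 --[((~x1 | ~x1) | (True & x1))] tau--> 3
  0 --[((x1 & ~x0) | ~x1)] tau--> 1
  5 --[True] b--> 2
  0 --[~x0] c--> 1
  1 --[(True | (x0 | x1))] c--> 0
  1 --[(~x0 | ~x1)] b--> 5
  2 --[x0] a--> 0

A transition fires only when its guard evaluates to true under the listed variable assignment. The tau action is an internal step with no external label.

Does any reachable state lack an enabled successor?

Reach set: {0,2}
  0: b→2  [1 exit(s)]
  2: a→0  [1 exit(s)]

Answer: DEADLOCK-FREE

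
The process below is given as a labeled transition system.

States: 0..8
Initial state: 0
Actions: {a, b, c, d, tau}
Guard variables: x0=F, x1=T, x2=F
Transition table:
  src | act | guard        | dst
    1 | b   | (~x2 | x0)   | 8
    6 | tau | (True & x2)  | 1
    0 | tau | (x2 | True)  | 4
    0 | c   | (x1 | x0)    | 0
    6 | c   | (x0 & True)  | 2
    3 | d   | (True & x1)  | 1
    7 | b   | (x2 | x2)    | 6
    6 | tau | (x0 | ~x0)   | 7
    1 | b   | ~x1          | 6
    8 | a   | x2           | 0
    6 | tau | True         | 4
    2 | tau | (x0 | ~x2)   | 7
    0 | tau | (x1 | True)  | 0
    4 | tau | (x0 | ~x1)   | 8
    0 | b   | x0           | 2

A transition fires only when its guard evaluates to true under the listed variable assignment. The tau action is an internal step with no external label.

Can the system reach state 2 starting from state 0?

After dropping false guards: 8 live edges.
depth 0: {0}
depth 1: {4}  total {0,4}
Reach set: {0,4}

Answer: UNREACHABLE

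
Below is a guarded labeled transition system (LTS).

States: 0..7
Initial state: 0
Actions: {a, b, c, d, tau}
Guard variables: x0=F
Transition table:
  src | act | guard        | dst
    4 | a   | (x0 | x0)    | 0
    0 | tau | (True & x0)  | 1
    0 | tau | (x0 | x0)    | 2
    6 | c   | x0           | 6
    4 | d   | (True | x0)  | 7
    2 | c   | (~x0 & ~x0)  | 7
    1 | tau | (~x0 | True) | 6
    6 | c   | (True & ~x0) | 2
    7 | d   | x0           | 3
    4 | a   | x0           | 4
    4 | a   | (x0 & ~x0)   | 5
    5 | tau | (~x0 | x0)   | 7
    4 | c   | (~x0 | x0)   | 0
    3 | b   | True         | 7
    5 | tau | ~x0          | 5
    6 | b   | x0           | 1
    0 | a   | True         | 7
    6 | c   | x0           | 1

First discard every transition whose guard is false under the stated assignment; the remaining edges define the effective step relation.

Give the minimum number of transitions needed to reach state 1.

Answer: UNREACHABLE

Working:
BFS to 1:
  Layer 0: {0}
  Layer 1: {7}
1 never appears.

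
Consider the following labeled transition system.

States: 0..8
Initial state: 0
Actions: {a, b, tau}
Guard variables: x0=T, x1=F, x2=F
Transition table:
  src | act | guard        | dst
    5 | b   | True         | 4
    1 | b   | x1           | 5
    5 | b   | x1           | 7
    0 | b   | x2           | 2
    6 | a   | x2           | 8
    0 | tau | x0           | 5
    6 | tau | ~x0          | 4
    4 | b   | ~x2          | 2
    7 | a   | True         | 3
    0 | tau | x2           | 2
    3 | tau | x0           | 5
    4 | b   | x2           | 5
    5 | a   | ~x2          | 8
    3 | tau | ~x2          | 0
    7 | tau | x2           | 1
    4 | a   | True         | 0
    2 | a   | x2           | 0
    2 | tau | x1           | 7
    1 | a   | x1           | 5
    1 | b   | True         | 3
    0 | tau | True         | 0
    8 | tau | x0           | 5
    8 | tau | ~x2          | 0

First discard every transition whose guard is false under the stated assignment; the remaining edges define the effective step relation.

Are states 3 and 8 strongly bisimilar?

Answer: BISIMILAR

Analysis:
Bisimulation quotient by refinement:
  round 0: {{0,1,2,3,4,5,6,7,8}}
  round 1: {{0,3,8},{1},{2,6},{4,5},{7}}
  round 2: {{0,3,8},{1},{2,6},{4},{5},{7}}
6 equivalence class(es) (converged in 3)
3∈{0,3,8}, 8∈{0,3,8}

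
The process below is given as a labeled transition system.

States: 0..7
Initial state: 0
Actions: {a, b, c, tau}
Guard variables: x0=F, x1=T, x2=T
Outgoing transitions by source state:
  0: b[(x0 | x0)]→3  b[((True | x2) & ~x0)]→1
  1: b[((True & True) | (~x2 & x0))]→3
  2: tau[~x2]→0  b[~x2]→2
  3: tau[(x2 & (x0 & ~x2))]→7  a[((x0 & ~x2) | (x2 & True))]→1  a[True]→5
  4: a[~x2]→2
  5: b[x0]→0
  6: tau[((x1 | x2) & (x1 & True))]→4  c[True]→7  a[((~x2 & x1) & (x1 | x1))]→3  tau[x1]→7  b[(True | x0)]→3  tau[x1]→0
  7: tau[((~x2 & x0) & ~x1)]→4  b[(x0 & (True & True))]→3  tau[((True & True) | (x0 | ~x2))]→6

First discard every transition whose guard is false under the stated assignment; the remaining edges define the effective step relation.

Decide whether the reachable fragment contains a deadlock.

Answer: DEADLOCK at state 5

Trace:
Reachable = {0,1,3,5}
  0: b→1  [deg 1]
  1: b→3  [deg 1]
  3: a→1  a→5  [deg 2]
  5: ∅  [deadlock]
Path to 5: b·b·a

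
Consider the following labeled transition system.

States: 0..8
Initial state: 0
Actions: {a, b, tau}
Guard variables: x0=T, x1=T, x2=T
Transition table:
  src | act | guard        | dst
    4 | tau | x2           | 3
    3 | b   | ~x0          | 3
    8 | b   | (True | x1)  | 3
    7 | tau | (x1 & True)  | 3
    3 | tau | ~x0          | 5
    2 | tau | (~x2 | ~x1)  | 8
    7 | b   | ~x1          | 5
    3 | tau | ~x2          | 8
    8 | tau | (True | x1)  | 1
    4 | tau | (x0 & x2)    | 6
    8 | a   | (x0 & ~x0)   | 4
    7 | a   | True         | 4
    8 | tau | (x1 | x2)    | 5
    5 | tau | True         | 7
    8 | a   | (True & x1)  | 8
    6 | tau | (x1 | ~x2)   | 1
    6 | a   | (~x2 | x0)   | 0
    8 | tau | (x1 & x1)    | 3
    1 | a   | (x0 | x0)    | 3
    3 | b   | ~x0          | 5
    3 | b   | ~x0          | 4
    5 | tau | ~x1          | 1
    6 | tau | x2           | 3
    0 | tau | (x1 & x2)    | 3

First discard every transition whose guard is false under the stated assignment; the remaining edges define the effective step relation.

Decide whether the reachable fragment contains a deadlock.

Answer: DEADLOCK at state 3

Trace:
R = {0,3}
  0: tau→3  [deg 1]
  3: ∅  [STUCK]
trace reaching 3: tau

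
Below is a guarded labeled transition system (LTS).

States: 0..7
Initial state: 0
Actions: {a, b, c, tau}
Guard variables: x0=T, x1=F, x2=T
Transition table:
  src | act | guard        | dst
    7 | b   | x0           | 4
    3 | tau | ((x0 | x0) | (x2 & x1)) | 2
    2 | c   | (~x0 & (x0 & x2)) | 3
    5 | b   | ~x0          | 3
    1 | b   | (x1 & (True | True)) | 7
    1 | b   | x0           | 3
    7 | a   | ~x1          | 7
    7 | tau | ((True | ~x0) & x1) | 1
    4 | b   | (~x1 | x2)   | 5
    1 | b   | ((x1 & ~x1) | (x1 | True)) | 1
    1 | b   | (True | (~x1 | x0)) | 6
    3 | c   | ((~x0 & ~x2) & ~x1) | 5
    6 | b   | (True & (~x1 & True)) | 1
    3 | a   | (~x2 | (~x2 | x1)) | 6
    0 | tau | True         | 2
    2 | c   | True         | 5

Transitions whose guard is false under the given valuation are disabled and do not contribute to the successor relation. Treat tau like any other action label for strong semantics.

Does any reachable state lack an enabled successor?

Answer: DEADLOCK at state 5

Trace:
R = {0,2,5}
  0: tau→2  [1 exit(s)]
  2: c→5  [1 exit(s)]
  5: ∅  [deadlock]
trace reaching 5: tau·c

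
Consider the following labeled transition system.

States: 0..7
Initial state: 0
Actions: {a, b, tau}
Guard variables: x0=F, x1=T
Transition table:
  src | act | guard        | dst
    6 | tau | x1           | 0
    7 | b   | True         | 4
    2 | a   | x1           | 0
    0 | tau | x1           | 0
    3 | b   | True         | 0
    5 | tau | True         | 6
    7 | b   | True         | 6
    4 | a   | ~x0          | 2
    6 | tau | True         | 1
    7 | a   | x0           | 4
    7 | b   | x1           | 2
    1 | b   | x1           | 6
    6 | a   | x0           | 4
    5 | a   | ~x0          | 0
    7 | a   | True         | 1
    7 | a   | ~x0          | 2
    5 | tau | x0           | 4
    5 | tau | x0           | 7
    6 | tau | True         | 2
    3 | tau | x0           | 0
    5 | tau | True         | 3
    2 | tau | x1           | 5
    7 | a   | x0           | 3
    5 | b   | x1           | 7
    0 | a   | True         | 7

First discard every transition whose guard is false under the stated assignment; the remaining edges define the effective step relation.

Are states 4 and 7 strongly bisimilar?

Answer: NOT BISIMILAR

Trace:
Refine partition for ~:
  round 0: {{0,1,2,3,4,5,6,7}}
  round 1: {{0,2},{1,3},{4},{5},{6},{7}}
  round 2: {{0},{1},{2},{3},{4},{5},{6},{7}}
8 equivalence class(es) (converged in 3)
class of 4: {4}; class of 7: {7}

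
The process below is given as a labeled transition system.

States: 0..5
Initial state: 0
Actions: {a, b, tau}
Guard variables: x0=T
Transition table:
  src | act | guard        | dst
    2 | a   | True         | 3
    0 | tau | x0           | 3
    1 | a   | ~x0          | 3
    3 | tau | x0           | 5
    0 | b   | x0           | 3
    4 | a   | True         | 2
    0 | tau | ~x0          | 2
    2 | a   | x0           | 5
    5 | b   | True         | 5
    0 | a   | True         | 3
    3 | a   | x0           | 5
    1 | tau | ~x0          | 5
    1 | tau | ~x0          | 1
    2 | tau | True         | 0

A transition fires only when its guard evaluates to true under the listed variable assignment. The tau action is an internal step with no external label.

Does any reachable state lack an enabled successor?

Reachable = {0,3,5}
  0: a→3  b→3  tau→3  [3 exit(s)]
  3: a→5  tau→5  [2 exit(s)]
  5: b→5  [1 exit(s)]

Answer: DEADLOCK-FREE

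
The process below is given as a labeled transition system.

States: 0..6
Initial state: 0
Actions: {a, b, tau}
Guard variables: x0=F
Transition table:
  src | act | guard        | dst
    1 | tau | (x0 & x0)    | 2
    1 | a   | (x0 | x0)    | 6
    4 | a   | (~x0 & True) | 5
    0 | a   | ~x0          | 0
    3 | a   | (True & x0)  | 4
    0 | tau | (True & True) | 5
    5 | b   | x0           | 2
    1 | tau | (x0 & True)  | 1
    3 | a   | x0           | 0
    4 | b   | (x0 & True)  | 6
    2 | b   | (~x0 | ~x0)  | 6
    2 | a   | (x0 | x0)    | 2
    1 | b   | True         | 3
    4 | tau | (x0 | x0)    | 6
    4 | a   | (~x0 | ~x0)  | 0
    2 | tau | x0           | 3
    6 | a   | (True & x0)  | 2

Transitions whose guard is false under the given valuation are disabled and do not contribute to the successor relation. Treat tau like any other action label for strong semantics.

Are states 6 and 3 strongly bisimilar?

Bisimulation quotient by refinement:
  P[0] = {{0,1,2,3,4,5,6}}
  P[1] = {{0},{1,2},{3,5,6},{4}}
4 equivalence class(es) (converged in 2)
[6]={3,5,6}  [3]={3,5,6}

Answer: BISIMILAR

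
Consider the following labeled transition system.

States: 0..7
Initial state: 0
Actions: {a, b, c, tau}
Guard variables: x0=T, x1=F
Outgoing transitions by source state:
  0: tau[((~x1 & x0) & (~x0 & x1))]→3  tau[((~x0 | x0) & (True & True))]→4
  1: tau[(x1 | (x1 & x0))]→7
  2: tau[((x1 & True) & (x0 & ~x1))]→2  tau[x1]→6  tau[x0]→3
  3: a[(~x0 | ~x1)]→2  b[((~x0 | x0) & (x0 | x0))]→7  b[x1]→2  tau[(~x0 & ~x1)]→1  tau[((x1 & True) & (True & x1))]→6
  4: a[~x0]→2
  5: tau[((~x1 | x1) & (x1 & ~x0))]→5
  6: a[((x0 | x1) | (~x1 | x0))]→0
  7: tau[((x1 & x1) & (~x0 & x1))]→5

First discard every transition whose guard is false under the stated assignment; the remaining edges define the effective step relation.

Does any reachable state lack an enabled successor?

Answer: DEADLOCK at state 4

Analysis:
R = {0,4}
  0: tau→4  [1 out]
  4: ∅  [deadlock]
Path to 4: tau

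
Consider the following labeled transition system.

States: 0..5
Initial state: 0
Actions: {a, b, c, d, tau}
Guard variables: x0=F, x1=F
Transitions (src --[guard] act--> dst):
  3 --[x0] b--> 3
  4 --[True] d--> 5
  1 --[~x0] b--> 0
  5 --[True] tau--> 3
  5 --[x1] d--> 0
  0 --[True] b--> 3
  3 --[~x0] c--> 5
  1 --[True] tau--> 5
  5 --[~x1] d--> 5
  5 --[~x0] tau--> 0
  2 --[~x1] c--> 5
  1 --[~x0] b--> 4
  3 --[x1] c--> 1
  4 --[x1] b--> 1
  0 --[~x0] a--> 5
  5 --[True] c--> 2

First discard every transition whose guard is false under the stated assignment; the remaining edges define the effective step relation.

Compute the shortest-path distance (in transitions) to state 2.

Answer: 2

Analysis:
BFS to 2:
  depth 0: {0}
  depth 1: {3,5}
  depth 2: {2}
depth(2)=2, e.g. a·c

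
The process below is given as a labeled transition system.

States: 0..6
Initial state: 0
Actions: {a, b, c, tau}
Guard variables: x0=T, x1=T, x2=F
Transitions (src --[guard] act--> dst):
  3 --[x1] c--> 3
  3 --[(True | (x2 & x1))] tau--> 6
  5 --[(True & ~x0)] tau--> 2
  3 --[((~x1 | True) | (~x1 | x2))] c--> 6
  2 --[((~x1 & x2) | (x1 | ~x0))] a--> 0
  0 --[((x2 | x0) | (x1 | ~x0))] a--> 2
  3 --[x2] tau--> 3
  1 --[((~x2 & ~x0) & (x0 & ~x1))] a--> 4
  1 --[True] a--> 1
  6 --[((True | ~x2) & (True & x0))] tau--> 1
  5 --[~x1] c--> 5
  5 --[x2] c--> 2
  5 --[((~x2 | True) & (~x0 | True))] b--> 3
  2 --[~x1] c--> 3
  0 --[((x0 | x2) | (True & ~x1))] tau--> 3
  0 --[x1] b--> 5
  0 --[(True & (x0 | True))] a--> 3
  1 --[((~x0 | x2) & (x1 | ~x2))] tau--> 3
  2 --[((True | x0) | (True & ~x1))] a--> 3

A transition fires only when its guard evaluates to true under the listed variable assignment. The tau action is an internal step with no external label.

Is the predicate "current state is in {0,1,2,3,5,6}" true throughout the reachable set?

Safe = {0,1,2,3,5,6}
Reachable = {0,1,2,3,5,6}
  0: ✓
  1: ✓
  2: ✓
  3: ✓
  5: ✓
  6: ✓

Answer: INVARIANT HOLDS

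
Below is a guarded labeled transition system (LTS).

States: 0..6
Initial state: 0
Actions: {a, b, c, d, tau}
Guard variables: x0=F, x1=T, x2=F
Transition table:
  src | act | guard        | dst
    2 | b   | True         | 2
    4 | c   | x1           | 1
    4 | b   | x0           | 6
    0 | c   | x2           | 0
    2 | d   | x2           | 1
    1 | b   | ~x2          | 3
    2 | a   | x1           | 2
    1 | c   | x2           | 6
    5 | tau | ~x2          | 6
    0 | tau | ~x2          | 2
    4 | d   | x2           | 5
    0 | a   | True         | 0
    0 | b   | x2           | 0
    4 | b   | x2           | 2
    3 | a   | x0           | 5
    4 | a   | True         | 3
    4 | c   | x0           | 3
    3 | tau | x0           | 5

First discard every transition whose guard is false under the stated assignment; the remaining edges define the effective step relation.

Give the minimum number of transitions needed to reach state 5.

Answer: UNREACHABLE

Working:
Layered search for 5:
  depth 0: {0}
  depth 1: {2}
5 never appears.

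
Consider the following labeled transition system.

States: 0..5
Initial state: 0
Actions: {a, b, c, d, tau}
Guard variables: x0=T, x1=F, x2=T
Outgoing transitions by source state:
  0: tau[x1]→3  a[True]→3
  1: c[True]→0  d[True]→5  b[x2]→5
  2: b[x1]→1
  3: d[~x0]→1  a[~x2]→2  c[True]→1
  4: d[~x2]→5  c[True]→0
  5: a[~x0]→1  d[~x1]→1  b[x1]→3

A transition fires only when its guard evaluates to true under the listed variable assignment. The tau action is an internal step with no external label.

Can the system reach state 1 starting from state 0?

Answer: REACHABLE

Analysis:
7 transition(s) survive guard evaluation.
L0 = {0}
L1 = {3}  cumulative {0,3}
L2 = {1}  cumulative {0,1,3}
L3 = {5}  cumulative {0,1,3,5}
Reach set: {0,1,3,5}
Path to 1: a·c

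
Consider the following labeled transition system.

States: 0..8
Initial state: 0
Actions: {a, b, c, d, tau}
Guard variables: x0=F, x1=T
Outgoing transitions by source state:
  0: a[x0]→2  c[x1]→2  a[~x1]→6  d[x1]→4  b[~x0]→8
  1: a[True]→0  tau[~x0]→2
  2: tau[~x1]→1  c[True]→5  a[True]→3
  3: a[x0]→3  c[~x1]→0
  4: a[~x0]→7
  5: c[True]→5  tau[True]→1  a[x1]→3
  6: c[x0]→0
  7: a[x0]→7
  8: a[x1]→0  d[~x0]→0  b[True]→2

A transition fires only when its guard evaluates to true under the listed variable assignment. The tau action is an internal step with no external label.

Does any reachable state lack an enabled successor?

R = {0,1,2,3,4,5,7,8}
  0: b→8  c→2  d→4  [deg 3]
  1: a→0  tau→2  [deg 2]
  2: a→3  c→5  [deg 2]
  3: ∅  [STUCK]
  4: a→7  [deg 1]
  5: a→3  c→5  tau→1  [deg 3]
  7: ∅  [STUCK]
  8: a→0  b→2  d→0  [deg 3]
Path to 3: c·a

Answer: DEADLOCK at state 3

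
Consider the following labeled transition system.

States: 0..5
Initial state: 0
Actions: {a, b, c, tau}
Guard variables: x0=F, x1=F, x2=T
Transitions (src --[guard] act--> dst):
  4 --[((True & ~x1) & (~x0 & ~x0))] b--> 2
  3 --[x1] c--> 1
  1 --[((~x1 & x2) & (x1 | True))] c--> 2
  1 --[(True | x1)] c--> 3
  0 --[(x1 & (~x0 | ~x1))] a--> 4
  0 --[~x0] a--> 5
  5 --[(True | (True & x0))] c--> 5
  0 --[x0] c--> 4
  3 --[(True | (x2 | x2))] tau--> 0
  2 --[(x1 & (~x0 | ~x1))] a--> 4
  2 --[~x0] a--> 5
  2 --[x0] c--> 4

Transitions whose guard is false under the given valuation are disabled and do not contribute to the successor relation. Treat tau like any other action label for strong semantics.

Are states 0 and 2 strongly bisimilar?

Refine partition for ~:
  π0 = {{0,1,2,3,4,5}}
  π1 = {{0,2},{1,5},{3},{4}}
  π2 = {{0,2},{1},{3},{4},{5}}
Fixed point at round 3; 5 class(es).
class of 0: {0,2}; class of 2: {0,2}

Answer: BISIMILAR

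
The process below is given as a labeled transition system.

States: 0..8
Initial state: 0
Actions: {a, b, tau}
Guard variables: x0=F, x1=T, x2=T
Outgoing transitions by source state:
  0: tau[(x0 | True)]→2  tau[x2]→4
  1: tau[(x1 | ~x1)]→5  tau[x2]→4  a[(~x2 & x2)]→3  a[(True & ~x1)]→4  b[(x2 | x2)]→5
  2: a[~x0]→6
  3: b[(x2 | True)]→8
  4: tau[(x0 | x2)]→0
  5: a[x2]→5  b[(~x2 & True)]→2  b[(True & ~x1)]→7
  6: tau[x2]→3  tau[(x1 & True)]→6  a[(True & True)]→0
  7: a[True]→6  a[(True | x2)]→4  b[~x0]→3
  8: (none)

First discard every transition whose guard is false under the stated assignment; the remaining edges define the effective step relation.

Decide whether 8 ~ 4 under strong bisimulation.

Refine partition for ~:
  round 0: {{0,1,2,3,4,5,6,7,8}}
  round 1: {{0,4},{1},{2,5},{3},{6},{7},{8}}
  round 2: {{0},{1},{2},{3},{4},{5},{6},{7},{8}}
Fixed point at round 3; 9 class(es).
8∈{8}, 4∈{4}

Answer: NOT BISIMILAR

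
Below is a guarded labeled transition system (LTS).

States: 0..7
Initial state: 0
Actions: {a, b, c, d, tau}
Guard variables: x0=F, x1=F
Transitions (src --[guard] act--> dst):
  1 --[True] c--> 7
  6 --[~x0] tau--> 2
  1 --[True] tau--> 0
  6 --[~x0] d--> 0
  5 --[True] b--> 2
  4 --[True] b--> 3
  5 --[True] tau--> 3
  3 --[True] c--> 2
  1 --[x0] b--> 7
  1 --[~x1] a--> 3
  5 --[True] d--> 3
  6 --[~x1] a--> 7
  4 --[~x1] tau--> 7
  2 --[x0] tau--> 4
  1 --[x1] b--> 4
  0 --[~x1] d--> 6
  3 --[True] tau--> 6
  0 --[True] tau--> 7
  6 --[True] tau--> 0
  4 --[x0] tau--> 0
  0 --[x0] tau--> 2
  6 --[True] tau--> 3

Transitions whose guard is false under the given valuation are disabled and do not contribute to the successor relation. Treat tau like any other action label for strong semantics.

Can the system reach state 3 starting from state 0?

Answer: REACHABLE

Working:
17 transition(s) survive guard evaluation.
L0 = {0}
L1 = {6,7}  now seen {0,6,7}
L2 = {2,3}  now seen {0,2,3,6,7}
Reach set: {0,2,3,6,7}
Path to 3: d·tau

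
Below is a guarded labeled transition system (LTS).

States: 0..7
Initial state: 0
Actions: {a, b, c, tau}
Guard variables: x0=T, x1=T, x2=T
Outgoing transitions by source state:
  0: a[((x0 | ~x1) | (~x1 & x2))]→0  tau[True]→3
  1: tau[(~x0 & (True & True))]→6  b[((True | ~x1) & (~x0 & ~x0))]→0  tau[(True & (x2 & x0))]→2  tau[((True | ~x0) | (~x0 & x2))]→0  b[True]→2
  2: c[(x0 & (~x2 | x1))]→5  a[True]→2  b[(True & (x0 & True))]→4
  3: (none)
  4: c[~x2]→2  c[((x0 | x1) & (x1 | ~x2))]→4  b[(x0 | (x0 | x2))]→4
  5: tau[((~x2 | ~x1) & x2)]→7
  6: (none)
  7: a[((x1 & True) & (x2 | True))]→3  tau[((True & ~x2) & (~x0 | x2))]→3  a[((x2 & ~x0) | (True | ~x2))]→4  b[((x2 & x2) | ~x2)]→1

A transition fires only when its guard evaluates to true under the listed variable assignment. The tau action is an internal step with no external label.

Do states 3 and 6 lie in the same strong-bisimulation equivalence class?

Compute ~ classes (split until stable):
  round 0: {{0,1,2,3,4,5,6,7}}
  round 1: {{0},{1},{2},{3,5,6},{4},{7}}
Fixed point at round 2; 6 class(es).
[3]={3,5,6}  [6]={3,5,6}

Answer: BISIMILAR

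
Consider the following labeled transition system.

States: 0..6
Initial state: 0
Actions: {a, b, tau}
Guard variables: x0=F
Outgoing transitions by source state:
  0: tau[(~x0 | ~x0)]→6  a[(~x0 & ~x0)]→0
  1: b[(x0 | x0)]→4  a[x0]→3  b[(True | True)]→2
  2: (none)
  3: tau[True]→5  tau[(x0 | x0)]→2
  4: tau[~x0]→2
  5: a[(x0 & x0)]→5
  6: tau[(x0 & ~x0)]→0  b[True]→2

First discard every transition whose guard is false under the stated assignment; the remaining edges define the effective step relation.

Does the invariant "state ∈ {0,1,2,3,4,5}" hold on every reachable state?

Answer: INVARIANT VIOLATED at state 6

Working:
Safe = {0,1,2,3,4,5}
Reach set: {0,2,6}
  0: safe
  2: safe
  6: VIOLATES
reach 6 via tau — violates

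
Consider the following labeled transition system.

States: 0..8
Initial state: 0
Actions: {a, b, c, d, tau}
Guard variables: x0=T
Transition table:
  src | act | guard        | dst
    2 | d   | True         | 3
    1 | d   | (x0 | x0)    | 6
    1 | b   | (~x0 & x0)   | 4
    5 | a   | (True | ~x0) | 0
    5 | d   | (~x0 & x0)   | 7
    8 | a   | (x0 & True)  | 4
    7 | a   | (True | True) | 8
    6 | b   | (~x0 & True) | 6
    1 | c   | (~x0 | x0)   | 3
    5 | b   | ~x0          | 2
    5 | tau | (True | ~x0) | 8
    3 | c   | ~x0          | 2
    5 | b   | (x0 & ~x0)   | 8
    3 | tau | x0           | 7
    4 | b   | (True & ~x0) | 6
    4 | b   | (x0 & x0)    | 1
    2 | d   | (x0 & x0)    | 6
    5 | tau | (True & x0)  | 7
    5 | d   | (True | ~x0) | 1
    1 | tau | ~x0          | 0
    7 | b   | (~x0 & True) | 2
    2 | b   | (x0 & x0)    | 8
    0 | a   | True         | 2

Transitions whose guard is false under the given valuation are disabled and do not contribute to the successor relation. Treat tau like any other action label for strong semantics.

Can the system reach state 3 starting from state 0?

14 transition(s) survive guard evaluation.
L0 = {0}
L1 = {2}  total {0,2}
L2 = {3,6,8}  total {0,2,3,6,8}
L3 = {4,7}  total {0,2,3,4,6,7,8}
L4 = {1}  total {0,1,2,3,4,6,7,8}
Reach set: {0,1,2,3,4,6,7,8}
witness 3: a·d

Answer: REACHABLE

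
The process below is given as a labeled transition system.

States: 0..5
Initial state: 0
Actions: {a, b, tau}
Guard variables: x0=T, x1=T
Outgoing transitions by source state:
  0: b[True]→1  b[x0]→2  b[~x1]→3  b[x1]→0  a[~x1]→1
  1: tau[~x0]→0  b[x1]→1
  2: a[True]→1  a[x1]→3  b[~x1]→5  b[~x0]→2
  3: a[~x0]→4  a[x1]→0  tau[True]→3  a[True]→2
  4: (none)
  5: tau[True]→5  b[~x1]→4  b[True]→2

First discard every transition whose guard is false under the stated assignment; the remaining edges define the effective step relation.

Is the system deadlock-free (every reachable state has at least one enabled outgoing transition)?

Answer: DEADLOCK-FREE

Trace:
Reachable = {0,1,2,3}
  0: b→0  b→1  b→2  [3 out]
  1: b→1  [1 out]
  2: a→1  a→3  [2 out]
  3: a→0  a→2  tau→3  [3 out]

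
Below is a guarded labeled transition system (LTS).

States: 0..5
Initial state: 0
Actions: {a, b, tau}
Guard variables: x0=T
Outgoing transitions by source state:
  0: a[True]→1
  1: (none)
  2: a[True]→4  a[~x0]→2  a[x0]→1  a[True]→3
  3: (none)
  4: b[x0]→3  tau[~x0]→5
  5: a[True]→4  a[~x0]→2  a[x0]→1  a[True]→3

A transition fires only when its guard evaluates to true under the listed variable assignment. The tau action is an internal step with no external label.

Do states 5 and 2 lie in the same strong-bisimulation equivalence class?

Answer: BISIMILAR

Analysis:
Compute ~ classes (split until stable):
  π0 = {{0,1,2,3,4,5}}
  π1 = {{0,2,5},{1,3},{4}}
  π2 = {{0},{1,3},{2,5},{4}}
4 equivalence class(es) (converged in 3)
5∈{2,5}, 2∈{2,5}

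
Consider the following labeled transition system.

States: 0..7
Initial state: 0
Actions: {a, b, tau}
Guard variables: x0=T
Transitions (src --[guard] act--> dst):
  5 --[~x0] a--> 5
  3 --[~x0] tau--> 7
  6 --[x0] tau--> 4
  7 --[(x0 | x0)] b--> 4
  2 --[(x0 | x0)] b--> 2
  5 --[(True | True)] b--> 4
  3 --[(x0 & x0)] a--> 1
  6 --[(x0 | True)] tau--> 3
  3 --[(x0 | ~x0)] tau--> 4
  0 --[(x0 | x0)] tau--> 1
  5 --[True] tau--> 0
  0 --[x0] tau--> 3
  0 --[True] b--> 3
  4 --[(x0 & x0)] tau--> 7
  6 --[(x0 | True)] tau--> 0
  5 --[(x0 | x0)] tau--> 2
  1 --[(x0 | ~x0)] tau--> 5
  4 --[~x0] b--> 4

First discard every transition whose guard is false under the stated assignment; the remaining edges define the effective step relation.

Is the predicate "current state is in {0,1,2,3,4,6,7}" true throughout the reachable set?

Inv-set: {0,1,2,3,4,6,7}
Reachable = {0,1,2,3,4,5,7}
  0: ✓
  1: ✓
  2: ✓
  3: ✓
  4: ✓
  5: outside
  7: ✓
witness against invariant: tau·tau → 5

Answer: INVARIANT VIOLATED at state 5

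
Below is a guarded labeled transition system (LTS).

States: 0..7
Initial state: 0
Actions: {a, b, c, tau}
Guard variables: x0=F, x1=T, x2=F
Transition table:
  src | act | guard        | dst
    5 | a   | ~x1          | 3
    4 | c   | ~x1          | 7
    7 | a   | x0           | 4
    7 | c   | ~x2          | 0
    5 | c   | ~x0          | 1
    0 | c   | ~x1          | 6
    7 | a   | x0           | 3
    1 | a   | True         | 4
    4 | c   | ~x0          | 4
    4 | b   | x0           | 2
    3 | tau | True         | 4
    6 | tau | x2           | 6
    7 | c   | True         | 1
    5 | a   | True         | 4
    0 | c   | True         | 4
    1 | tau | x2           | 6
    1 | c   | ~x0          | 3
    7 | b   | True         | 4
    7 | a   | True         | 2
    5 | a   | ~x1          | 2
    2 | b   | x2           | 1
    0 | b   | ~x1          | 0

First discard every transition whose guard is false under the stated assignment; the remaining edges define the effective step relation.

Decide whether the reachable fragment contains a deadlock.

R = {0,4}
  0: c→4  [1 exit(s)]
  4: c→4  [1 exit(s)]

Answer: DEADLOCK-FREE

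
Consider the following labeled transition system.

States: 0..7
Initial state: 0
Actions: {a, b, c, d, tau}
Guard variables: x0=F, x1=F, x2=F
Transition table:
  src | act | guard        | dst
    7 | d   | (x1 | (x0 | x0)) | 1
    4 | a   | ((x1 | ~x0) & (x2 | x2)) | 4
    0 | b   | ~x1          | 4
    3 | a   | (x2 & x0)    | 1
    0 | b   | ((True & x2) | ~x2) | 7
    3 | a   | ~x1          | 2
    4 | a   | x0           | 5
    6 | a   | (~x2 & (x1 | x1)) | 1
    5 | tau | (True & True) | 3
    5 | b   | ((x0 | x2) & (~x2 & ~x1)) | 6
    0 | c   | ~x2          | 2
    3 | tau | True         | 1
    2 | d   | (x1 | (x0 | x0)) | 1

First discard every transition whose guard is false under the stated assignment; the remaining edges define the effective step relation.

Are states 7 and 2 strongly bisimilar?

Compute ~ classes (split until stable):
  π0 = {{0,1,2,3,4,5,6,7}}
  π1 = {{0},{1,2,4,6,7},{3},{5}}
4 equivalence class(es) (converged in 2)
7∈{1,2,4,6,7}, 2∈{1,2,4,6,7}

Answer: BISIMILAR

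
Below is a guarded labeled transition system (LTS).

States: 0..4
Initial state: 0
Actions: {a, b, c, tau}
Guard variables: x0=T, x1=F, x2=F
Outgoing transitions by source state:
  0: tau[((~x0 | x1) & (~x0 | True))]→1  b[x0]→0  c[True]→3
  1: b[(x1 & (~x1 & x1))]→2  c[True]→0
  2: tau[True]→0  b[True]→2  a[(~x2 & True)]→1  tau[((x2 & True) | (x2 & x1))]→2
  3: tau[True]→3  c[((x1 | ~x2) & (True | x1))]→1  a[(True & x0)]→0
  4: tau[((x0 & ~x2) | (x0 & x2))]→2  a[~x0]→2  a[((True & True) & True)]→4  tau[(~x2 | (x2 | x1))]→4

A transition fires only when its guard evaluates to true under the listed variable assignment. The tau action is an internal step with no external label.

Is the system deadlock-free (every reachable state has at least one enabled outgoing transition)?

Answer: DEADLOCK-FREE

Analysis:
Reachable = {0,1,3}
  0: b→0  c→3  [2 out]
  1: c→0  [1 out]
  3: a→0  c→1  tau→3  [3 out]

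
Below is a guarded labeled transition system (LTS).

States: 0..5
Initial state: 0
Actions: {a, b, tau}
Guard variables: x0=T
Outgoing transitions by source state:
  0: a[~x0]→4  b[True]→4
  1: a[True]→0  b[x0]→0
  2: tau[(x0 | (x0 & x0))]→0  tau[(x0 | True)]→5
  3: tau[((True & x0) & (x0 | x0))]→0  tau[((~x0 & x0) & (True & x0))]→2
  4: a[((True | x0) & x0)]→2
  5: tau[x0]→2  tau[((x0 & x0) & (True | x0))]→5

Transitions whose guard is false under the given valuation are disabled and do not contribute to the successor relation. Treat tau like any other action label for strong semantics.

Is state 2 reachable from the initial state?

Answer: REACHABLE

Working:
Guard filter leaves 9 enabled edge(s).
Layer 0: {0}
Layer 1: {4}  cumulative {0,4}
Layer 2: {2}  cumulative {0,2,4}
Layer 3: {5}  cumulative {0,2,4,5}
R = {0,2,4,5}
witness 2: b·a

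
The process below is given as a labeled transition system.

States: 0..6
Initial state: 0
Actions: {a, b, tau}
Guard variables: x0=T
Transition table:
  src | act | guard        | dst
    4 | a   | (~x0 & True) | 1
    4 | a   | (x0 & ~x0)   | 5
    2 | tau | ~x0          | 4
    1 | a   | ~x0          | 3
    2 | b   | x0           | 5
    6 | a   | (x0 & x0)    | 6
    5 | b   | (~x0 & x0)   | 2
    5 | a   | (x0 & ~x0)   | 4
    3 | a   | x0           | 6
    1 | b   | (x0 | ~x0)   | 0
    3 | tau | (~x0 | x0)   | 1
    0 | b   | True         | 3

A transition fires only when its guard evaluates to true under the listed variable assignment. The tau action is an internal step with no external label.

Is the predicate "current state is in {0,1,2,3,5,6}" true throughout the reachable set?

Inv-set: {0,1,2,3,5,6}
R = {0,1,3,6}
  0: ok
  1: ok
  3: ok
  6: ok

Answer: INVARIANT HOLDS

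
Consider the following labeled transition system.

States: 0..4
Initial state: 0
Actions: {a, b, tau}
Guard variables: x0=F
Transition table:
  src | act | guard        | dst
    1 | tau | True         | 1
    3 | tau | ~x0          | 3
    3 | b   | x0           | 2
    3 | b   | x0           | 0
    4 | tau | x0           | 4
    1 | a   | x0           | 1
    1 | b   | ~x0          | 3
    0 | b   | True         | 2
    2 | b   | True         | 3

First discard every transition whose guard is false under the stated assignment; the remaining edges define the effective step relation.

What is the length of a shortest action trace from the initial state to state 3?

Breadth-first toward 3:
  Layer 0: {0}
  Layer 1: {2}
  Layer 2: {3}
first hit 3 at d=2 via b·b

Answer: 2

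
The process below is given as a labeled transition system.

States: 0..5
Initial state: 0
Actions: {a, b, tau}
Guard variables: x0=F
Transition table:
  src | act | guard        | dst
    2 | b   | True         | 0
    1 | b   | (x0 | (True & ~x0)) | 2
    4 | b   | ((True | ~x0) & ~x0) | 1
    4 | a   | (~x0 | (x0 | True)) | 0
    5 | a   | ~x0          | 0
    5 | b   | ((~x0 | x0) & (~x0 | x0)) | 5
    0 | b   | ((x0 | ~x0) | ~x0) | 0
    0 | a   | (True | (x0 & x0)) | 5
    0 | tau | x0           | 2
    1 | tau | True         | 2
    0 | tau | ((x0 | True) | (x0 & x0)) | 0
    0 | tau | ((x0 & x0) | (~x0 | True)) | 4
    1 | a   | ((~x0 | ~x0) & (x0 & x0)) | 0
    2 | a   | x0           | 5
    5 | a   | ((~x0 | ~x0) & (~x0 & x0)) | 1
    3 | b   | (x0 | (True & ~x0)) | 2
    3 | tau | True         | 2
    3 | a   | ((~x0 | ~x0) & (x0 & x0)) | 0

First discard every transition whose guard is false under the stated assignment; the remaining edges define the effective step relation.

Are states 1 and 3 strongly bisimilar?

Refine partition for ~:
  π0 = {{0,1,2,3,4,5}}
  π1 = {{0},{1,3},{2},{4,5}}
  π2 = {{0},{1,3},{2},{4},{5}}
stable after 3 split(s): 5 block(s)
class of 1: {1,3}; class of 3: {1,3}

Answer: BISIMILAR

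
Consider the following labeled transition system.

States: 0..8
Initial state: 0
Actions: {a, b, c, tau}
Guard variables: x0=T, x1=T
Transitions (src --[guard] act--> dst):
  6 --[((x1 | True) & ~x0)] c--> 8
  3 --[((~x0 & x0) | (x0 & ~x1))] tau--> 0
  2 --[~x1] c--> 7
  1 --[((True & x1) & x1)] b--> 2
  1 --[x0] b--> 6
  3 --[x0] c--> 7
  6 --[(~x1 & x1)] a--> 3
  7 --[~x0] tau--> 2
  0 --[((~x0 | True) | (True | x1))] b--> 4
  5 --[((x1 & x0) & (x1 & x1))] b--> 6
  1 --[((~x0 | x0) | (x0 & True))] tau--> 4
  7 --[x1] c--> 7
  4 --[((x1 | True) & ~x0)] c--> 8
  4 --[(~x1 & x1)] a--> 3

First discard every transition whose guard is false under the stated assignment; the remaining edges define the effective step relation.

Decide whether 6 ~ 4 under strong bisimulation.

Answer: BISIMILAR

Trace:
Bisimulation quotient by refinement:
  P[0] = {{0,1,2,3,4,5,6,7,8}}
  P[1] = {{0,5},{1},{2,4,6,8},{3,7}}
4 equivalence class(es) (converged in 2)
class of 6: {2,4,6,8}; class of 4: {2,4,6,8}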